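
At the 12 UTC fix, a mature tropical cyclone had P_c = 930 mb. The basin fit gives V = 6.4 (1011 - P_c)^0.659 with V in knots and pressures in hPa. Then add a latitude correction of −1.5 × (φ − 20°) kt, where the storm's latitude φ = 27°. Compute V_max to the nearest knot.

ΔP = 1011 − 930 = 81 mb.
81^0.659 ≈ 18.101.
V ≈ 6.4 × 18.101 ≈ 115.8 kt.
Latitude correction: −1.5 × (27 − 20) = -10.5 kt.
Corrected V ≈ 105.3 kt → 105 kt.

105 kt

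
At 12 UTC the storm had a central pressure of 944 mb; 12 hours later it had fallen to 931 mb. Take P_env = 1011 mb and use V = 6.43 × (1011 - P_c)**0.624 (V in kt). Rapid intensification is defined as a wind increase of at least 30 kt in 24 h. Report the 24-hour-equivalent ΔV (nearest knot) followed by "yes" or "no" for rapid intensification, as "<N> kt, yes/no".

V₁: ΔP = 67, V ≈ 6.43 × 67^0.624 ≈ 88.65 kt.
V₂: ΔP = 80, V ≈ 6.43 × 80^0.624 ≈ 99.02 kt.
ΔV over 12 h = 10.37 kt → 24 h equivalent = 10.37 × 24/12 ≈ 20.74 kt.
21 kt < 30 kt ⇒ not rapid intensification.

21 kt, no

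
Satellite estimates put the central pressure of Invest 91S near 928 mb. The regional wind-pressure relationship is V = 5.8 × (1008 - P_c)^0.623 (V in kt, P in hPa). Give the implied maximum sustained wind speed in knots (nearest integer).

89 kt

ΔP = 1008 − 928 = 80 mb.
80^0.623 ≈ 15.333.
V ≈ 5.8 × 15.333 ≈ 88.9 kt.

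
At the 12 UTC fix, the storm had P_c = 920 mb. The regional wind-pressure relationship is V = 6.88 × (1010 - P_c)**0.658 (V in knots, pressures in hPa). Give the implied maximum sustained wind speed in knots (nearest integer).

133 kt

ΔP = 1010 − 920 = 90 mb.
90^0.658 ≈ 19.315.
V ≈ 6.88 × 19.315 ≈ 132.9 kt.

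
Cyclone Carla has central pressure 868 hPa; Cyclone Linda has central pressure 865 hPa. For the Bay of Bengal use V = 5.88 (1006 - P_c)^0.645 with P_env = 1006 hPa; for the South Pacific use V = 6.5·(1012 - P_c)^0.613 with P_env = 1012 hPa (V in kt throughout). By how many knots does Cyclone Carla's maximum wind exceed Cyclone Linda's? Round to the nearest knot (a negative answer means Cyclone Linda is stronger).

Cyclone Carla: ΔP = 138; V ≈ 5.88 × 138^0.645 ≈ 141.12 kt.
Cyclone Linda: ΔP = 147; V ≈ 6.5 × 147^0.613 ≈ 138.51 kt.
Difference ≈ 141.12 − 138.51 = 2.61 → 3 kt.

3 kt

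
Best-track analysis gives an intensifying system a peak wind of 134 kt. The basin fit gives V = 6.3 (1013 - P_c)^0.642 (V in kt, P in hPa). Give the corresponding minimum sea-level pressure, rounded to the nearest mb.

896 mb

ΔP = (V / 6.3)^(1/0.642) = (134/6.3)^1.558.
134/6.3 = 21.270; 21.270^1.558 ≈ 117.00 mb.
P_c = 1013 − 117.00 = 896.00 ≈ 896 mb.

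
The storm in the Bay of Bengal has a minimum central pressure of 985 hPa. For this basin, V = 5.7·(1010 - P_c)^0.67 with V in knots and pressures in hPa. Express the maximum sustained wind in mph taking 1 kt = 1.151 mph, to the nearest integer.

ΔP = 1010 − 985 = 25 hPa.
V ≈ 5.7 × 25^0.67 = 5.7 × 8.642 ≈ 49.260 kt.
49.260 × 1.151 ≈ 56.70 mph → 57 mph.

57 mph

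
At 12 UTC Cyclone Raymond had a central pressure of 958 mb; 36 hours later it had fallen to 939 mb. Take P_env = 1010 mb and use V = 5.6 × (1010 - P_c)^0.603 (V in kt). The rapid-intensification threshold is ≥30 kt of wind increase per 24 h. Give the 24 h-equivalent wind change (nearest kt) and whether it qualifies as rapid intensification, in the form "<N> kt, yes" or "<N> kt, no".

8 kt, no

V₁: ΔP = 52, V ≈ 5.6 × 52^0.603 ≈ 60.66 kt.
V₂: ΔP = 71, V ≈ 5.6 × 71^0.603 ≈ 73.20 kt.
ΔV over 36 h = 12.54 kt → 24 h equivalent = 12.54 × 24/36 ≈ 8.36 kt.
8 kt < 30 kt ⇒ not rapid intensification.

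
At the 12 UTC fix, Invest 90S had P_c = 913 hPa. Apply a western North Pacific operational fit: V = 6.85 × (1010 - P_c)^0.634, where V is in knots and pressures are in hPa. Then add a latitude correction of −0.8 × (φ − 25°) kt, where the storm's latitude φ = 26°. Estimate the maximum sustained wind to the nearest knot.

ΔP = 1010 − 913 = 97 hPa.
97^0.634 ≈ 18.181.
V ≈ 6.85 × 18.181 ≈ 124.5 kt.
Latitude correction: −0.8 × (26 − 25) = -0.8 kt.
Corrected V ≈ 123.7 kt → 124 kt.

124 kt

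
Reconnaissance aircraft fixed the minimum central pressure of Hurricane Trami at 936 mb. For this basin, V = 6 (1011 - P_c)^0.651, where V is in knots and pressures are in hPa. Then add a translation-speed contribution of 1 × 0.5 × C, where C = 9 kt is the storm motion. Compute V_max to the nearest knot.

ΔP = 1011 − 936 = 75 mb.
75^0.651 ≈ 16.621.
V ≈ 6 × 16.621 ≈ 99.7 kt.
Translation term: 1 × 0.5 × 9 = 4.5 kt.
Corrected V ≈ 104.2 kt → 104 kt.

104 kt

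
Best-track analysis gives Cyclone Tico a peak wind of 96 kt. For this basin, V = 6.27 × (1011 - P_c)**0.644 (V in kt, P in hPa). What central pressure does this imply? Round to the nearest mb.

942 mb

ΔP = (V / 6.27)^(1/0.644) = (96/6.27)^1.553.
96/6.27 = 15.311; 15.311^1.553 ≈ 69.19 mb.
P_c = 1011 − 69.19 = 941.81 ≈ 942 mb.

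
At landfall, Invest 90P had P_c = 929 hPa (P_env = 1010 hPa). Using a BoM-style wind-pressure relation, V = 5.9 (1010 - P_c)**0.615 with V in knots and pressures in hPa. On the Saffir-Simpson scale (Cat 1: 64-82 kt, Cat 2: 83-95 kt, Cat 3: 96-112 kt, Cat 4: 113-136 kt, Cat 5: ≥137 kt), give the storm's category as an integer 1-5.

ΔP = 1010 − 929 = 81 hPa.
V ≈ 5.9 × 81^0.615 = 5.9 × 14.92 ≈ 88 kt.
88 kt falls in the Category 2 band.

2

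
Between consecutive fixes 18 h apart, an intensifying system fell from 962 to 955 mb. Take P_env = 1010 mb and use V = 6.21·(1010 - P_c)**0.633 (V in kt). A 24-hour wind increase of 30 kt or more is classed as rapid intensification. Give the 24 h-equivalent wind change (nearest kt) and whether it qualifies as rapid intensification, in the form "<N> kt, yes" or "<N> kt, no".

9 kt, no

V₁: ΔP = 48, V ≈ 6.21 × 48^0.633 ≈ 72.00 kt.
V₂: ΔP = 55, V ≈ 6.21 × 55^0.633 ≈ 78.48 kt.
ΔV over 18 h = 6.48 kt → 24 h equivalent = 6.48 × 24/18 ≈ 8.64 kt.
9 kt < 30 kt ⇒ not rapid intensification.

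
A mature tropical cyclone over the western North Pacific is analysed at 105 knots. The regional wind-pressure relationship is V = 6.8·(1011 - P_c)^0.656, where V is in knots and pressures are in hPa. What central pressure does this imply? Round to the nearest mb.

946 mb

ΔP = (V / 6.8)^(1/0.656) = (105/6.8)^1.524.
105/6.8 = 15.441; 15.441^1.524 ≈ 64.87 mb.
P_c = 1011 − 64.87 = 946.13 ≈ 946 mb.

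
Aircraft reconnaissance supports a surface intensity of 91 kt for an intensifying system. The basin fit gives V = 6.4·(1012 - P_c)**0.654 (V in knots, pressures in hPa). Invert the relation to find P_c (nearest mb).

954 mb

ΔP = (V / 6.4)^(1/0.654) = (91/6.4)^1.529.
91/6.4 = 14.219; 14.219^1.529 ≈ 57.91 mb.
P_c = 1012 − 57.91 = 954.09 ≈ 954 mb.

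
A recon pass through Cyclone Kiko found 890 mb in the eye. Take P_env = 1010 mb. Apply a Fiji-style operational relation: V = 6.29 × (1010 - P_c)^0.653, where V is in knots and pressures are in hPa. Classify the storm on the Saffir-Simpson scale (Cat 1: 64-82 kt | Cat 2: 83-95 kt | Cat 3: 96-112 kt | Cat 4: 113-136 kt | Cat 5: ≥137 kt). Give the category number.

ΔP = 1010 − 890 = 120 mb.
V ≈ 6.29 × 120^0.653 = 6.29 × 22.79 ≈ 143 kt.
143 kt falls in the Category 5 band.

5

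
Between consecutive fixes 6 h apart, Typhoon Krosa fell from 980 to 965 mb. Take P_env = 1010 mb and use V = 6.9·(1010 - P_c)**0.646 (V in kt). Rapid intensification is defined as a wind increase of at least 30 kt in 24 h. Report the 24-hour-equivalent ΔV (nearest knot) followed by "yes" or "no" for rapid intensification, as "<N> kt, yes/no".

74 kt, yes

V₁: ΔP = 30, V ≈ 6.9 × 30^0.646 ≈ 62.10 kt.
V₂: ΔP = 45, V ≈ 6.9 × 45^0.646 ≈ 80.69 kt.
ΔV over 6 h = 18.59 kt → 24 h equivalent = 18.59 × 24/6 ≈ 74.36 kt.
74 kt ≥ 30 kt ⇒ rapid intensification.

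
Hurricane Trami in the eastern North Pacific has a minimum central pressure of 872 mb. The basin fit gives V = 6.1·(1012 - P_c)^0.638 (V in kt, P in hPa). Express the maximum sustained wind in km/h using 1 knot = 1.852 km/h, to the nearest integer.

ΔP = 1012 − 872 = 140 mb.
V ≈ 6.1 × 140^0.638 = 6.1 × 23.401 ≈ 142.745 kt.
142.745 × 1.852 ≈ 264.36 km/h → 264 km/h.

264 km/h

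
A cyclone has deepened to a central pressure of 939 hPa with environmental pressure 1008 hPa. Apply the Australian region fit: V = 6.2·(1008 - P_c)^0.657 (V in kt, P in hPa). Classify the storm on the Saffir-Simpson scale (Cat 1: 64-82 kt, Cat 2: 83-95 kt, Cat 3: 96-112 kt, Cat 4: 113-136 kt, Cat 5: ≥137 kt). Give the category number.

3

ΔP = 1008 − 939 = 69 hPa.
V ≈ 6.2 × 69^0.657 = 6.2 × 16.15 ≈ 100 kt.
100 kt falls in the Category 3 band.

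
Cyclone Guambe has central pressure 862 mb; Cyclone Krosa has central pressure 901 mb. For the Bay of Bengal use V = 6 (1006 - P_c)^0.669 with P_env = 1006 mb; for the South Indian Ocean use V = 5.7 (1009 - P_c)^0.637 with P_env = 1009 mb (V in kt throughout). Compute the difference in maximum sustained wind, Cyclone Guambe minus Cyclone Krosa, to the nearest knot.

Cyclone Guambe: ΔP = 144; V ≈ 6 × 144^0.669 ≈ 166.76 kt.
Cyclone Krosa: ΔP = 108; V ≈ 5.7 × 108^0.637 ≈ 112.50 kt.
Difference ≈ 166.76 − 112.50 = 54.26 → 54 kt.

54 kt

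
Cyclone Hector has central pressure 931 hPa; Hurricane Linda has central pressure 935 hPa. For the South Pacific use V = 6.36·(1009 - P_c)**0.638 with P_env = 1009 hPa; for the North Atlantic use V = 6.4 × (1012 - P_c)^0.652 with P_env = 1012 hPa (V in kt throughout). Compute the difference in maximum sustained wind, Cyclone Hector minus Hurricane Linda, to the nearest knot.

-6 kt

Cyclone Hector: ΔP = 78; V ≈ 6.36 × 78^0.638 ≈ 102.47 kt.
Hurricane Linda: ΔP = 77; V ≈ 6.4 × 77^0.652 ≈ 108.69 kt.
Difference ≈ 102.47 − 108.69 = -6.22 → -6 kt.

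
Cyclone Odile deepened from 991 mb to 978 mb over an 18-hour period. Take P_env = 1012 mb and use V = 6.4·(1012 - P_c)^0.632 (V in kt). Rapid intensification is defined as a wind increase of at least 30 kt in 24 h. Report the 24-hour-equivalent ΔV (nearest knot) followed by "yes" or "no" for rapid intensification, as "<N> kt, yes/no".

V₁: ΔP = 21, V ≈ 6.4 × 21^0.632 ≈ 43.84 kt.
V₂: ΔP = 34, V ≈ 6.4 × 34^0.632 ≈ 59.44 kt.
ΔV over 18 h = 15.60 kt → 24 h equivalent = 15.60 × 24/18 ≈ 20.80 kt.
21 kt < 30 kt ⇒ not rapid intensification.

21 kt, no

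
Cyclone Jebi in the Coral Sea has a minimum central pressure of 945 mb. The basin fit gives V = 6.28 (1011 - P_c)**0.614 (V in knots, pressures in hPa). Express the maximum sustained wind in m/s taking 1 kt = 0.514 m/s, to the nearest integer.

ΔP = 1011 − 945 = 66 mb.
V ≈ 6.28 × 66^0.614 = 6.28 × 13.098 ≈ 82.254 kt.
82.254 × 0.514 ≈ 42.28 m/s → 42 m/s.

42 m/s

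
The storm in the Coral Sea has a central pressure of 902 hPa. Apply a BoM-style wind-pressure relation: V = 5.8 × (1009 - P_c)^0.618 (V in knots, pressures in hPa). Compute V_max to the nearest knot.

104 kt

ΔP = 1009 − 902 = 107 hPa.
107^0.618 ≈ 17.954.
V ≈ 5.8 × 17.954 ≈ 104.1 kt.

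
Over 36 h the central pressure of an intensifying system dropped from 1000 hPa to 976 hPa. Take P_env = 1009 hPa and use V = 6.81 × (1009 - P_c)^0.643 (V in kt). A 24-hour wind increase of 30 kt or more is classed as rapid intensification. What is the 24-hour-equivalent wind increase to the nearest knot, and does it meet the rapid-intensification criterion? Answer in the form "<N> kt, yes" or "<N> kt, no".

24 kt, no

V₁: ΔP = 9, V ≈ 6.81 × 9^0.643 ≈ 27.97 kt.
V₂: ΔP = 33, V ≈ 6.81 × 33^0.643 ≈ 64.50 kt.
ΔV over 36 h = 36.53 kt → 24 h equivalent = 36.53 × 24/36 ≈ 24.35 kt.
24 kt < 30 kt ⇒ not rapid intensification.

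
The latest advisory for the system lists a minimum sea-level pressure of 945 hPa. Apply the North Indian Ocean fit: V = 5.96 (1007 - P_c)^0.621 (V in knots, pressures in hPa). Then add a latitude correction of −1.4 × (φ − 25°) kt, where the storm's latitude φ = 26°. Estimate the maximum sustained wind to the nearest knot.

76 kt

ΔP = 1007 − 945 = 62 hPa.
62^0.621 ≈ 12.974.
V ≈ 5.96 × 12.974 ≈ 77.3 kt.
Latitude correction: −1.4 × (26 − 25) = -1.4 kt.
Corrected V ≈ 75.9 kt → 76 kt.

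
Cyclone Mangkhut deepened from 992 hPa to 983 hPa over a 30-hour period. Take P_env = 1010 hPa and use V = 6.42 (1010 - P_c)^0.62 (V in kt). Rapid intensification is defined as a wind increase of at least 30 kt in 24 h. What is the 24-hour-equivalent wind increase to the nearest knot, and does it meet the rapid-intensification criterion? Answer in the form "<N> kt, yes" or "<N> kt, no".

V₁: ΔP = 18, V ≈ 6.42 × 18^0.62 ≈ 38.53 kt.
V₂: ΔP = 27, V ≈ 6.42 × 27^0.62 ≈ 49.54 kt.
ΔV over 30 h = 11.01 kt → 24 h equivalent = 11.01 × 24/30 ≈ 8.81 kt.
9 kt < 30 kt ⇒ not rapid intensification.

9 kt, no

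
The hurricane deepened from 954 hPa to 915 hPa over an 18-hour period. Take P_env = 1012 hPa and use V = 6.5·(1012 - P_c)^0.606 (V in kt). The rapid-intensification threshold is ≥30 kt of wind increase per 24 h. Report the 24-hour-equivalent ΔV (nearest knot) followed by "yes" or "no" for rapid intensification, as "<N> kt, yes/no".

37 kt, yes

V₁: ΔP = 58, V ≈ 6.5 × 58^0.606 ≈ 76.13 kt.
V₂: ΔP = 97, V ≈ 6.5 × 97^0.606 ≈ 103.97 kt.
ΔV over 18 h = 27.84 kt → 24 h equivalent = 27.84 × 24/18 ≈ 37.12 kt.
37 kt ≥ 30 kt ⇒ rapid intensification.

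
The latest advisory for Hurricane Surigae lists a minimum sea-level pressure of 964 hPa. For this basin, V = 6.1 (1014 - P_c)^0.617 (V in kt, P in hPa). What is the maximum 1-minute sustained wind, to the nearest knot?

68 kt

ΔP = 1014 − 964 = 50 hPa.
50^0.617 ≈ 11.175.
V ≈ 6.1 × 11.175 ≈ 68.2 kt.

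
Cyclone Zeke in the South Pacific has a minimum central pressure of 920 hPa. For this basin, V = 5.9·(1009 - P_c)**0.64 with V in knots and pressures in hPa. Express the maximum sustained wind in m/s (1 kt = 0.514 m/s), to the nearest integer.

54 m/s

ΔP = 1009 − 920 = 89 hPa.
V ≈ 5.9 × 89^0.64 = 5.9 × 17.685 ≈ 104.343 kt.
104.343 × 0.514 ≈ 53.63 m/s → 54 m/s.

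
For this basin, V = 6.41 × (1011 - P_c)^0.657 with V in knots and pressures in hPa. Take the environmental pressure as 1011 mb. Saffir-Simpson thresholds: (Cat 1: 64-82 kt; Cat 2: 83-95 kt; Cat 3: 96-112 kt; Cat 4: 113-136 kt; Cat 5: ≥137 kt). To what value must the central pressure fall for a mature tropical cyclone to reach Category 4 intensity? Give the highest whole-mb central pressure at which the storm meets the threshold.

Category 4 begins at V = 113 kt.
Required ΔP = (113/6.41)^(1/0.657) = 17.629^1.522 ≈ 78.86 mb.
P_c ≤ 1011 − 78.86 = 932.14, so the highest integer P_c is 932 mb.

932 mb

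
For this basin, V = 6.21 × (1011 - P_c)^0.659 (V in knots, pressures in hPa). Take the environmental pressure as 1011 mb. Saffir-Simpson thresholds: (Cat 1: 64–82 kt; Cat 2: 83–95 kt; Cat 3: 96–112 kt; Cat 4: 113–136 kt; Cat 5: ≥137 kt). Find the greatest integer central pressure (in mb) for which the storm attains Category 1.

Category 1 begins at V = 64 kt.
Required ΔP = (64/6.21)^(1/0.659) = 10.306^1.517 ≈ 34.46 mb.
P_c ≤ 1011 − 34.46 = 976.54, so the highest integer P_c is 976 mb.

976 mb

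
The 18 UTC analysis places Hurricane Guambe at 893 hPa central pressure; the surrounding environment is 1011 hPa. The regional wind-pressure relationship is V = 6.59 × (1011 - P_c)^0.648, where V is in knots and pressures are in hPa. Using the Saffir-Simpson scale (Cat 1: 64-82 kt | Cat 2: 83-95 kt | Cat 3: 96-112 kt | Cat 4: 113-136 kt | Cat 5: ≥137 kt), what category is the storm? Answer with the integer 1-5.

5

ΔP = 1011 − 893 = 118 hPa.
V ≈ 6.59 × 118^0.648 = 6.59 × 22.01 ≈ 145 kt.
145 kt falls in the Category 5 band.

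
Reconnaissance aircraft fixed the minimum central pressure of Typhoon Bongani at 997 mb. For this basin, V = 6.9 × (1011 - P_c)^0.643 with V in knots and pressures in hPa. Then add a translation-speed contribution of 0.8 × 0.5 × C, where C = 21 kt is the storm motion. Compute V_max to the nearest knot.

ΔP = 1011 − 997 = 14 mb.
14^0.643 ≈ 5.457.
V ≈ 6.9 × 5.457 ≈ 37.7 kt.
Translation term: 0.8 × 0.5 × 21 = 8.4 kt.
Corrected V ≈ 46.1 kt → 46 kt.

46 kt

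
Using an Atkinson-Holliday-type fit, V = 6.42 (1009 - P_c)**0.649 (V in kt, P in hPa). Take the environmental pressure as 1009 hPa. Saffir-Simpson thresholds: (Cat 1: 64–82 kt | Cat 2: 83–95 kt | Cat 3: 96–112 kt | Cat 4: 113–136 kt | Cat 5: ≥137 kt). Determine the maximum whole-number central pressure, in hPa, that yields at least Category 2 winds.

957 hPa

Category 2 begins at V = 83 kt.
Required ΔP = (83/6.42)^(1/0.649) = 12.928^1.541 ≈ 51.61 hPa.
P_c ≤ 1009 − 51.61 = 957.39, so the highest integer P_c is 957 hPa.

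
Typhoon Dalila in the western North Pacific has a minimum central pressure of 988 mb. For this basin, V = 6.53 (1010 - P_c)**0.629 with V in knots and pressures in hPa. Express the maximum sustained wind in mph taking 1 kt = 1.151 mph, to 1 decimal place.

ΔP = 1010 − 988 = 22 mb.
V ≈ 6.53 × 22^0.629 = 6.53 × 6.988 ≈ 45.635 kt.
45.635 × 1.151 ≈ 52.53 mph → 52.5 mph.

52.5 mph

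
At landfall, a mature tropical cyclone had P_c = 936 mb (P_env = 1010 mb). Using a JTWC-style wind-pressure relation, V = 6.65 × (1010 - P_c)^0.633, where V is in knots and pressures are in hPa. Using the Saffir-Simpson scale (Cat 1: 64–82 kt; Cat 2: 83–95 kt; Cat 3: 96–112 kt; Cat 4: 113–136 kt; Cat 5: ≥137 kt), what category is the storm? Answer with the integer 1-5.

3

ΔP = 1010 − 936 = 74 mb.
V ≈ 6.65 × 74^0.633 = 6.65 × 15.25 ≈ 101 kt.
101 kt falls in the Category 3 band.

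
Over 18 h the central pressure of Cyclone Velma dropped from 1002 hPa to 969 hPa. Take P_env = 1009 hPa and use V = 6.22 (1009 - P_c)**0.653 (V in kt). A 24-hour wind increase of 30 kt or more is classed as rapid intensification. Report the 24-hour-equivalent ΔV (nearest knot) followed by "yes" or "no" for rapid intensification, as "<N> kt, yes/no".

63 kt, yes

V₁: ΔP = 7, V ≈ 6.22 × 7^0.653 ≈ 22.16 kt.
V₂: ΔP = 40, V ≈ 6.22 × 40^0.653 ≈ 69.17 kt.
ΔV over 18 h = 47.01 kt → 24 h equivalent = 47.01 × 24/18 ≈ 62.68 kt.
63 kt ≥ 30 kt ⇒ rapid intensification.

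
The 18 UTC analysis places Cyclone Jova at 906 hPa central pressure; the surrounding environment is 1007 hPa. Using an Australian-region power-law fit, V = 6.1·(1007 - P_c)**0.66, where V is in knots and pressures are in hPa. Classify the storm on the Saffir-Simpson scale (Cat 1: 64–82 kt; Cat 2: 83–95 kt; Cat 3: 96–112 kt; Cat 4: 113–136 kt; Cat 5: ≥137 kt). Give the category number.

ΔP = 1007 − 906 = 101 hPa.
V ≈ 6.1 × 101^0.66 = 6.1 × 21.03 ≈ 128 kt.
128 kt falls in the Category 4 band.

4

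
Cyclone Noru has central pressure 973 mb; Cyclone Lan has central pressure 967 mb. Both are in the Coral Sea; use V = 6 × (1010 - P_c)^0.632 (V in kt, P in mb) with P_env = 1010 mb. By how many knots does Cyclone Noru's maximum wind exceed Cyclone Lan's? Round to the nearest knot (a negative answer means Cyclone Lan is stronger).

-6 kt

Cyclone Noru: ΔP = 37; V ≈ 6 × 37^0.632 ≈ 58.78 kt.
Cyclone Lan: ΔP = 43; V ≈ 6 × 43^0.632 ≈ 64.64 kt.
Difference ≈ 58.78 − 64.64 = -5.86 → -6 kt.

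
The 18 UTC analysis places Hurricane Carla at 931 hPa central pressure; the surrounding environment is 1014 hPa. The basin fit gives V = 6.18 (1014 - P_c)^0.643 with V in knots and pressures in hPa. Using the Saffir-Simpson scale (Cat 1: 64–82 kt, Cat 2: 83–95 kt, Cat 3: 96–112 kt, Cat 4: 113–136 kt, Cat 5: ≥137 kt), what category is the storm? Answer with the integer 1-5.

3

ΔP = 1014 − 931 = 83 hPa.
V ≈ 6.18 × 83^0.643 = 6.18 × 17.14 ≈ 106 kt.
106 kt falls in the Category 3 band.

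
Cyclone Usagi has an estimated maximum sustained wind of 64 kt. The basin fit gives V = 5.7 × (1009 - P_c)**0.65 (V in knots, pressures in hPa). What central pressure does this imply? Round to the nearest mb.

968 mb

ΔP = (V / 5.7)^(1/0.65) = (64/5.7)^1.538.
64/5.7 = 11.228; 11.228^1.538 ≈ 41.29 mb.
P_c = 1009 − 41.29 = 967.71 ≈ 968 mb.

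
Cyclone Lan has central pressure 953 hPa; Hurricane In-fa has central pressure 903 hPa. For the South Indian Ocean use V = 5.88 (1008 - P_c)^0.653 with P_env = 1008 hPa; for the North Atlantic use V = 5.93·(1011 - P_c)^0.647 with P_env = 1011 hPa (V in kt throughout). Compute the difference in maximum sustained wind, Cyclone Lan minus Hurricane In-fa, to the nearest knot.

Cyclone Lan: ΔP = 55; V ≈ 5.88 × 55^0.653 ≈ 80.51 kt.
Hurricane In-fa: ΔP = 108; V ≈ 5.93 × 108^0.647 ≈ 122.65 kt.
Difference ≈ 80.51 − 122.65 = -42.14 → -42 kt.

-42 kt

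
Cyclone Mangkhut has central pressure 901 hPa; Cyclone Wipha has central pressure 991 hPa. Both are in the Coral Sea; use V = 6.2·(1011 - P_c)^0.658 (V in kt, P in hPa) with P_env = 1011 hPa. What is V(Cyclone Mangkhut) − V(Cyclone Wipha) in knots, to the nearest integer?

92 kt

Cyclone Mangkhut: ΔP = 110; V ≈ 6.2 × 110^0.658 ≈ 136.66 kt.
Cyclone Wipha: ΔP = 20; V ≈ 6.2 × 20^0.658 ≈ 44.51 kt.
Difference ≈ 136.66 − 44.51 = 92.15 → 92 kt.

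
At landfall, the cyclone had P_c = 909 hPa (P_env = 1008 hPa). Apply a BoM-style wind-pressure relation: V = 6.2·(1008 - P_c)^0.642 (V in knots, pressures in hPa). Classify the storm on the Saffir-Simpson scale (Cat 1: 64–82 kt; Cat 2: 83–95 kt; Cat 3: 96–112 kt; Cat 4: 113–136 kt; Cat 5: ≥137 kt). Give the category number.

ΔP = 1008 − 909 = 99 hPa.
V ≈ 6.2 × 99^0.642 = 6.2 × 19.11 ≈ 118 kt.
118 kt falls in the Category 4 band.

4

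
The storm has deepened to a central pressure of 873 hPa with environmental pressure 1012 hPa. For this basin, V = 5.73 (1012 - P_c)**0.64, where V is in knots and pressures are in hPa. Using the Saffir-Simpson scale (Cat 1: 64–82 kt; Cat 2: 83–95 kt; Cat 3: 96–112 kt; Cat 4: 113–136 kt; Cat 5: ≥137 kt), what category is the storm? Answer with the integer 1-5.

4

ΔP = 1012 − 873 = 139 hPa.
V ≈ 5.73 × 139^0.64 = 5.73 × 23.52 ≈ 135 kt.
135 kt falls in the Category 4 band.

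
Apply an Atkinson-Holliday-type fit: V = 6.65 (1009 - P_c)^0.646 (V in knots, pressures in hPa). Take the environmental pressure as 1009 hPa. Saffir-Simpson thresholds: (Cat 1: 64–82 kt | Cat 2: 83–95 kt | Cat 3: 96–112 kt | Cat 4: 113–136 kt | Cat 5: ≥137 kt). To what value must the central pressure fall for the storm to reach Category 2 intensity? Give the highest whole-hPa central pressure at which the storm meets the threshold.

Category 2 begins at V = 83 kt.
Required ΔP = (83/6.65)^(1/0.646) = 12.481^1.548 ≈ 49.77 hPa.
P_c ≤ 1009 − 49.77 = 959.23, so the highest integer P_c is 959 hPa.

959 hPa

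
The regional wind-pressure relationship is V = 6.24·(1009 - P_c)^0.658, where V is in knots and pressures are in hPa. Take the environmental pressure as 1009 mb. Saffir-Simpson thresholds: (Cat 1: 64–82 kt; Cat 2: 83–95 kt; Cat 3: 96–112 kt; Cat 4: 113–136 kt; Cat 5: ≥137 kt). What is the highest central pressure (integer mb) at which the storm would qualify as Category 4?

Category 4 begins at V = 113 kt.
Required ΔP = (113/6.24)^(1/0.658) = 18.109^1.520 ≈ 81.60 mb.
P_c ≤ 1009 − 81.60 = 927.40, so the highest integer P_c is 927 mb.

927 mb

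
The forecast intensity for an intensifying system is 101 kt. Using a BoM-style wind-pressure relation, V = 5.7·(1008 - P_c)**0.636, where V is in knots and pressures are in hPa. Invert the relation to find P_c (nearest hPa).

ΔP = (V / 5.7)^(1/0.636) = (101/5.7)^1.572.
101/5.7 = 17.719; 17.719^1.572 ≈ 91.83 hPa.
P_c = 1008 − 91.83 = 916.17 ≈ 916 hPa.

916 hPa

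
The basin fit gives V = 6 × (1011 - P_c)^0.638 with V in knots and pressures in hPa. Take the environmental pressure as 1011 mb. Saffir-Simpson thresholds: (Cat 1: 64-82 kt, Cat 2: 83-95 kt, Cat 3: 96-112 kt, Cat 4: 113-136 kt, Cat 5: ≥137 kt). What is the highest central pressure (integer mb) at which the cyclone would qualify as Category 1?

Category 1 begins at V = 64 kt.
Required ΔP = (64/6)^(1/0.638) = 10.667^1.567 ≈ 40.86 mb.
P_c ≤ 1011 − 40.86 = 970.14, so the highest integer P_c is 970 mb.

970 mb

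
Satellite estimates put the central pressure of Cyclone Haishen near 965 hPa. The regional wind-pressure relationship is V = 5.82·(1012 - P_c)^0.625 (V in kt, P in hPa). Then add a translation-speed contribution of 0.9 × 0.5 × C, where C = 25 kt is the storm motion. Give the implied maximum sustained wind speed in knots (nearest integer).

76 kt

ΔP = 1012 − 965 = 47 hPa.
47^0.625 ≈ 11.093.
V ≈ 5.82 × 11.093 ≈ 64.6 kt.
Translation term: 0.9 × 0.5 × 25 = 11.25 kt.
Corrected V ≈ 75.85 kt → 76 kt.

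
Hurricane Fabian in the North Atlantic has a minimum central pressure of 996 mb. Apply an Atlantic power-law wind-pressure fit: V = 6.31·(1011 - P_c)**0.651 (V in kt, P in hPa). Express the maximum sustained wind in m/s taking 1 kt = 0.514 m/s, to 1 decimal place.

ΔP = 1011 − 996 = 15 mb.
V ≈ 6.31 × 15^0.651 = 6.31 × 5.830 ≈ 36.784 kt.
36.784 × 0.514 ≈ 18.91 m/s → 18.9 m/s.

18.9 m/s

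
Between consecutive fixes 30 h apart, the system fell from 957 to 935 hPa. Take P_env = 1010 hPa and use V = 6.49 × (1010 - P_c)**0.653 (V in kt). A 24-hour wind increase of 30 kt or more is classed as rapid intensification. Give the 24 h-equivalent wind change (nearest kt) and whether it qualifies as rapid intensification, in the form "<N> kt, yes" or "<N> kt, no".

V₁: ΔP = 53, V ≈ 6.49 × 53^0.653 ≈ 86.74 kt.
V₂: ΔP = 75, V ≈ 6.49 × 75^0.653 ≈ 108.81 kt.
ΔV over 30 h = 22.07 kt → 24 h equivalent = 22.07 × 24/30 ≈ 17.66 kt.
18 kt < 30 kt ⇒ not rapid intensification.

18 kt, no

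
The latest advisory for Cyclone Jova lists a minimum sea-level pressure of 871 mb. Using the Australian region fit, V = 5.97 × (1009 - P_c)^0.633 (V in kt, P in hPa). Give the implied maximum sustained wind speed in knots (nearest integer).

ΔP = 1009 − 871 = 138 mb.
138^0.633 ≈ 22.623.
V ≈ 5.97 × 22.623 ≈ 135.1 kt.

135 kt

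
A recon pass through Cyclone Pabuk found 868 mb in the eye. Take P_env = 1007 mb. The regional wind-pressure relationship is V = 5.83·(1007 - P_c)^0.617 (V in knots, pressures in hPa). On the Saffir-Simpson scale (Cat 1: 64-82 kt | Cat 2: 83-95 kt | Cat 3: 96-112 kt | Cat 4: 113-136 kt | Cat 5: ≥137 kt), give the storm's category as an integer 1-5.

4

ΔP = 1007 − 868 = 139 mb.
V ≈ 5.83 × 139^0.617 = 5.83 × 21.00 ≈ 122 kt.
122 kt falls in the Category 4 band.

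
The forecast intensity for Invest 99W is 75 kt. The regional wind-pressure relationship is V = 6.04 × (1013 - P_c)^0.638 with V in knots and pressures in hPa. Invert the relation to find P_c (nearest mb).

ΔP = (V / 6.04)^(1/0.638) = (75/6.04)^1.567.
75/6.04 = 12.417; 12.417^1.567 ≈ 51.85 mb.
P_c = 1013 − 51.85 = 961.15 ≈ 961 mb.

961 mb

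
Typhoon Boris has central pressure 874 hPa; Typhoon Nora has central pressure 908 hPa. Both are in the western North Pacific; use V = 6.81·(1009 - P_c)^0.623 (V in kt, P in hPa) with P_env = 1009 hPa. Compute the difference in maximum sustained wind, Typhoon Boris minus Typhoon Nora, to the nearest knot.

Typhoon Boris: ΔP = 135; V ≈ 6.81 × 135^0.623 ≈ 144.66 kt.
Typhoon Nora: ΔP = 101; V ≈ 6.81 × 101^0.623 ≈ 120.74 kt.
Difference ≈ 144.66 − 120.74 = 23.92 → 24 kt.

24 kt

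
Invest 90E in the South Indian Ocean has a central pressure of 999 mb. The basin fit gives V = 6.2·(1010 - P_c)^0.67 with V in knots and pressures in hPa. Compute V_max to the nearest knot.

ΔP = 1010 − 999 = 11 mb.
11^0.67 ≈ 4.986.
V ≈ 6.2 × 4.986 ≈ 30.9 kt.

31 kt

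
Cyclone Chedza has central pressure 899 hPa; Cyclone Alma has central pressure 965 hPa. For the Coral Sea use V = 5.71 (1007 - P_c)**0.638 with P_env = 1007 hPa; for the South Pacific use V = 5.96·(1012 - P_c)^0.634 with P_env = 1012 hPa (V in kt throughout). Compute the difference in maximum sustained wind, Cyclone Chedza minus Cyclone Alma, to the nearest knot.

45 kt

Cyclone Chedza: ΔP = 108; V ≈ 5.71 × 108^0.638 ≈ 113.23 kt.
Cyclone Alma: ΔP = 47; V ≈ 5.96 × 47^0.634 ≈ 68.45 kt.
Difference ≈ 113.23 − 68.45 = 44.78 → 45 kt.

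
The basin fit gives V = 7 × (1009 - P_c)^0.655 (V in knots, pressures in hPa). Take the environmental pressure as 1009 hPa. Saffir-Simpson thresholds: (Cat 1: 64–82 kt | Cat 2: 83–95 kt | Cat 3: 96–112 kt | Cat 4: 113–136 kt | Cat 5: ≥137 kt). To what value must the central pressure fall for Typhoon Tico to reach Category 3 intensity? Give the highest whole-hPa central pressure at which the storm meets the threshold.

954 hPa

Category 3 begins at V = 96 kt.
Required ΔP = (96/7)^(1/0.655) = 13.714^1.527 ≈ 54.47 hPa.
P_c ≤ 1009 − 54.47 = 954.53, so the highest integer P_c is 954 hPa.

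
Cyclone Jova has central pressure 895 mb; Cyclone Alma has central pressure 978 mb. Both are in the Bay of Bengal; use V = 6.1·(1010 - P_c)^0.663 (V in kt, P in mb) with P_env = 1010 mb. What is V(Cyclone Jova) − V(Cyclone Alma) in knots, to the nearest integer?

Cyclone Jova: ΔP = 115; V ≈ 6.1 × 115^0.663 ≈ 141.77 kt.
Cyclone Alma: ΔP = 32; V ≈ 6.1 × 32^0.663 ≈ 60.71 kt.
Difference ≈ 141.77 − 60.71 = 81.06 → 81 kt.

81 kt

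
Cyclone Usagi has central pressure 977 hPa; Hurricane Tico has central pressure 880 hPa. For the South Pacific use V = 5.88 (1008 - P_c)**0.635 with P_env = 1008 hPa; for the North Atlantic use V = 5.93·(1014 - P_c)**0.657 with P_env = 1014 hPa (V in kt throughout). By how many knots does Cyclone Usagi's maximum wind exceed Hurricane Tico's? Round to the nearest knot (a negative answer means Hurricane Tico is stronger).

-96 kt

Cyclone Usagi: ΔP = 31; V ≈ 5.88 × 31^0.635 ≈ 52.05 kt.
Hurricane Tico: ΔP = 134; V ≈ 5.93 × 134^0.657 ≈ 148.10 kt.
Difference ≈ 52.05 − 148.10 = -96.05 → -96 kt.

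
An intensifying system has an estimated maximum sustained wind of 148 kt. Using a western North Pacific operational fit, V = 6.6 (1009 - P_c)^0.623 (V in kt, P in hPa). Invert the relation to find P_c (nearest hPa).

ΔP = (V / 6.6)^(1/0.623) = (148/6.6)^1.605.
148/6.6 = 22.424; 22.424^1.605 ≈ 147.26 hPa.
P_c = 1009 − 147.26 = 861.74 ≈ 862 hPa.

862 hPa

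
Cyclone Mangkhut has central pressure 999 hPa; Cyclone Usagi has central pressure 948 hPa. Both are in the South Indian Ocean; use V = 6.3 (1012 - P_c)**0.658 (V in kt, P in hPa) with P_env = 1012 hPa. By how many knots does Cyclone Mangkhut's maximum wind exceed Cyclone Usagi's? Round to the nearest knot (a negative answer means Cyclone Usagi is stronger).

-63 kt

Cyclone Mangkhut: ΔP = 13; V ≈ 6.3 × 13^0.658 ≈ 34.07 kt.
Cyclone Usagi: ΔP = 64; V ≈ 6.3 × 64^0.658 ≈ 97.23 kt.
Difference ≈ 34.07 − 97.23 = -63.16 → -63 kt.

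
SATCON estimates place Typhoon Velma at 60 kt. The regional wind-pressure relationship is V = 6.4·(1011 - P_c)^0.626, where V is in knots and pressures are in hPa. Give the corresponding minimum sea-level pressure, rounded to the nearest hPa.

975 hPa

ΔP = (V / 6.4)^(1/0.626) = (60/6.4)^1.597.
60/6.4 = 9.375; 9.375^1.597 ≈ 35.70 hPa.
P_c = 1011 − 35.70 = 975.30 ≈ 975 hPa.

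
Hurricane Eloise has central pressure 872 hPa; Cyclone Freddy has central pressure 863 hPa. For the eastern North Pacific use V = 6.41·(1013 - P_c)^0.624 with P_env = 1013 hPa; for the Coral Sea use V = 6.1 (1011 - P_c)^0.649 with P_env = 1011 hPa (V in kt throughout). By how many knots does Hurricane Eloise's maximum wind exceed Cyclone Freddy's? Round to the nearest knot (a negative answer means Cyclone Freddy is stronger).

Hurricane Eloise: ΔP = 141; V ≈ 6.41 × 141^0.624 ≈ 140.60 kt.
Cyclone Freddy: ΔP = 148; V ≈ 6.1 × 148^0.649 ≈ 156.25 kt.
Difference ≈ 140.60 − 156.25 = -15.65 → -16 kt.

-16 kt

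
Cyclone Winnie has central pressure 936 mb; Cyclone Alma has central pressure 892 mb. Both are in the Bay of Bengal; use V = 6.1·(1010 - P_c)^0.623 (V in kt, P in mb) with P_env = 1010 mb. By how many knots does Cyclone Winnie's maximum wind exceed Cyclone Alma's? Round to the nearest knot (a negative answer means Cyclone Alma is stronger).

Cyclone Winnie: ΔP = 74; V ≈ 6.1 × 74^0.623 ≈ 89.10 kt.
Cyclone Alma: ΔP = 118; V ≈ 6.1 × 118^0.623 ≈ 119.16 kt.
Difference ≈ 89.10 − 119.16 = -30.06 → -30 kt.

-30 kt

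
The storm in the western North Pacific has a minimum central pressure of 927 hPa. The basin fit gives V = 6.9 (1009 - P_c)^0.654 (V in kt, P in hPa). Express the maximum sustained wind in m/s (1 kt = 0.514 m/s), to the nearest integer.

ΔP = 1009 − 927 = 82 hPa.
V ≈ 6.9 × 82^0.654 = 6.9 × 17.850 ≈ 123.164 kt.
123.164 × 0.514 ≈ 63.31 m/s → 63 m/s.

63 m/s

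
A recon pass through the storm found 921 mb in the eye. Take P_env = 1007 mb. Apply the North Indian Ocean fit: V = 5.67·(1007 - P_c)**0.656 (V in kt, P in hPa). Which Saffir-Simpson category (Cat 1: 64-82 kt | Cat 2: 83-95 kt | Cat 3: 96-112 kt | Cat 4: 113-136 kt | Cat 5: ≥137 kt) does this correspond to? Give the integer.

ΔP = 1007 − 921 = 86 mb.
V ≈ 5.67 × 86^0.656 = 5.67 × 18.58 ≈ 105 kt.
105 kt falls in the Category 3 band.

3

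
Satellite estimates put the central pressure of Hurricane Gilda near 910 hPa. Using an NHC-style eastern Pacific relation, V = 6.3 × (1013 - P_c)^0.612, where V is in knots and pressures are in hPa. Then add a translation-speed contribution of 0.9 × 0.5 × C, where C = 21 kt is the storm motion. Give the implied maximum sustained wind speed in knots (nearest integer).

117 kt

ΔP = 1013 − 910 = 103 hPa.
103^0.612 ≈ 17.055.
V ≈ 6.3 × 17.055 ≈ 107.4 kt.
Translation term: 0.9 × 0.5 × 21 = 9.45 kt.
Corrected V ≈ 116.85 kt → 117 kt.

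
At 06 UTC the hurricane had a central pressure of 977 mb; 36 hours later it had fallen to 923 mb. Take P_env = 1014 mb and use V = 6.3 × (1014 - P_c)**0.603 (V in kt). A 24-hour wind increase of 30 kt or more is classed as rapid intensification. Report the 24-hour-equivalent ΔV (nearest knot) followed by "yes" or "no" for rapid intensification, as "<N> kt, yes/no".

27 kt, no

V₁: ΔP = 37, V ≈ 6.3 × 37^0.603 ≈ 55.59 kt.
V₂: ΔP = 91, V ≈ 6.3 × 91^0.603 ≈ 95.64 kt.
ΔV over 36 h = 40.05 kt → 24 h equivalent = 40.05 × 24/36 ≈ 26.70 kt.
27 kt < 30 kt ⇒ not rapid intensification.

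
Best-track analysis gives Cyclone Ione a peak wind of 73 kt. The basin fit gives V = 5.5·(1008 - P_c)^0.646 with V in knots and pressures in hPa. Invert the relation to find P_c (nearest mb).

ΔP = (V / 5.5)^(1/0.646) = (73/5.5)^1.548.
73/5.5 = 13.273; 13.273^1.548 ≈ 54.74 mb.
P_c = 1008 − 54.74 = 953.26 ≈ 953 mb.

953 mb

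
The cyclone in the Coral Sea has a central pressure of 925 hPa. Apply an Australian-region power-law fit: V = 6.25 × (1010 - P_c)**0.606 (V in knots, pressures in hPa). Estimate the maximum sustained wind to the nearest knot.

92 kt

ΔP = 1010 − 925 = 85 hPa.
85^0.606 ≈ 14.765.
V ≈ 6.25 × 14.765 ≈ 92.3 kt.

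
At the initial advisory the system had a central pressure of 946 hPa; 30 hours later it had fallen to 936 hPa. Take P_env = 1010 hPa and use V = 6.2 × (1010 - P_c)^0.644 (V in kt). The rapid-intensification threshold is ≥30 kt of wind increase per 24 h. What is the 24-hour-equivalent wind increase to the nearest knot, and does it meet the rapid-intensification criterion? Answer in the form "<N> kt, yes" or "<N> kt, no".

7 kt, no

V₁: ΔP = 64, V ≈ 6.2 × 64^0.644 ≈ 90.28 kt.
V₂: ΔP = 74, V ≈ 6.2 × 74^0.644 ≈ 99.12 kt.
ΔV over 30 h = 8.84 kt → 24 h equivalent = 8.84 × 24/30 ≈ 7.07 kt.
7 kt < 30 kt ⇒ not rapid intensification.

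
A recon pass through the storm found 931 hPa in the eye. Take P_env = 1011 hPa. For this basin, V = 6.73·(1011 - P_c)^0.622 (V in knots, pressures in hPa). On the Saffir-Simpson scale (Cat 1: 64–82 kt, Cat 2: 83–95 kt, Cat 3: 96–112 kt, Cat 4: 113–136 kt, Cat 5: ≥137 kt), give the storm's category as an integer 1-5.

3

ΔP = 1011 − 931 = 80 hPa.
V ≈ 6.73 × 80^0.622 = 6.73 × 15.27 ≈ 103 kt.
103 kt falls in the Category 3 band.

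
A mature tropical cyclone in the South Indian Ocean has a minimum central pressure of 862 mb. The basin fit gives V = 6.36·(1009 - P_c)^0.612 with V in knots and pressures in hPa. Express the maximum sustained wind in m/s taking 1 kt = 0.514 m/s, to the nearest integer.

ΔP = 1009 − 862 = 147 mb.
V ≈ 6.36 × 147^0.612 = 6.36 × 21.203 ≈ 134.851 kt.
134.851 × 0.514 ≈ 69.31 m/s → 69 m/s.

69 m/s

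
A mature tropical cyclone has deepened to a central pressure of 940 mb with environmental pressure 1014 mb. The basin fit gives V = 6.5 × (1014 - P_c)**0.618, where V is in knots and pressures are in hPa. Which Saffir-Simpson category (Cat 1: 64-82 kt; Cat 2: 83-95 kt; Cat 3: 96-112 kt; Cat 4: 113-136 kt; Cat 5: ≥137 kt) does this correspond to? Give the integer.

ΔP = 1014 − 940 = 74 mb.
V ≈ 6.5 × 74^0.618 = 6.5 × 14.30 ≈ 93 kt.
93 kt falls in the Category 2 band.

2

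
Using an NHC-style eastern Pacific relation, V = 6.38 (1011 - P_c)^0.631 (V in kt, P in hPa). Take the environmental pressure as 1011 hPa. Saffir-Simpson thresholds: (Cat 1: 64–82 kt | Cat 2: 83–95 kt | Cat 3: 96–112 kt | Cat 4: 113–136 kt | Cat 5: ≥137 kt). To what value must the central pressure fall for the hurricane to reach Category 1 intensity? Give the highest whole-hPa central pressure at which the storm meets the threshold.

Category 1 begins at V = 64 kt.
Required ΔP = (64/6.38)^(1/0.631) = 10.031^1.585 ≈ 38.63 hPa.
P_c ≤ 1011 − 38.63 = 972.37, so the highest integer P_c is 972 hPa.

972 hPa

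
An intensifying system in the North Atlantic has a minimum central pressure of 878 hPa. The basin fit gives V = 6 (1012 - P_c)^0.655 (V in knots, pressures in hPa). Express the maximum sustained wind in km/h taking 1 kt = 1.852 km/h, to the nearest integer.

275 km/h

ΔP = 1012 − 878 = 134 hPa.
V ≈ 6 × 134^0.655 = 6 × 24.732 ≈ 148.390 kt.
148.390 × 1.852 ≈ 274.82 km/h → 275 km/h.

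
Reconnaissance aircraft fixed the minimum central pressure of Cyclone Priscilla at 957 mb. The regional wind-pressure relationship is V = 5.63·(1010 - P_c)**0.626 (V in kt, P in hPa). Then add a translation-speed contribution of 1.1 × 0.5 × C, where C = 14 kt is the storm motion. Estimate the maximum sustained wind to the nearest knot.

75 kt

ΔP = 1010 − 957 = 53 mb.
53^0.626 ≈ 12.006.
V ≈ 5.63 × 12.006 ≈ 67.6 kt.
Translation term: 1.1 × 0.5 × 14 = 7.7 kt.
Corrected V ≈ 75.3 kt → 75 kt.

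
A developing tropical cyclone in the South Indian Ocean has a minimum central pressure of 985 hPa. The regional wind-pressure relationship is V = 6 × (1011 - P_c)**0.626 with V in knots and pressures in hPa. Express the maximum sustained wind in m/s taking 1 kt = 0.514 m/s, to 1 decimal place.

ΔP = 1011 − 985 = 26 hPa.
V ≈ 6 × 26^0.626 = 6 × 7.687 ≈ 46.124 kt.
46.124 × 0.514 ≈ 23.71 m/s → 23.7 m/s.

23.7 m/s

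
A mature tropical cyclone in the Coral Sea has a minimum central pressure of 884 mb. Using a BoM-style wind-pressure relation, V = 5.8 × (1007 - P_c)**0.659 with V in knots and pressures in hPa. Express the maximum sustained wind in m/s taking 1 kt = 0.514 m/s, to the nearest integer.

71 m/s

ΔP = 1007 − 884 = 123 mb.
V ≈ 5.8 × 123^0.659 = 5.8 × 23.837 ≈ 138.253 kt.
138.253 × 0.514 ≈ 71.06 m/s → 71 m/s.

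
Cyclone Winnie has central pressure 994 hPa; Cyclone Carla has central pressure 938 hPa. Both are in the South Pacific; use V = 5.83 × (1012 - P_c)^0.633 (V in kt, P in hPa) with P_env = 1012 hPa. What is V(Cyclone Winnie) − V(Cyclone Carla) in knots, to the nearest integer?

Cyclone Winnie: ΔP = 18; V ≈ 5.83 × 18^0.633 ≈ 36.33 kt.
Cyclone Carla: ΔP = 74; V ≈ 5.83 × 74^0.633 ≈ 88.90 kt.
Difference ≈ 36.33 − 88.90 = -52.57 → -53 kt.

-53 kt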